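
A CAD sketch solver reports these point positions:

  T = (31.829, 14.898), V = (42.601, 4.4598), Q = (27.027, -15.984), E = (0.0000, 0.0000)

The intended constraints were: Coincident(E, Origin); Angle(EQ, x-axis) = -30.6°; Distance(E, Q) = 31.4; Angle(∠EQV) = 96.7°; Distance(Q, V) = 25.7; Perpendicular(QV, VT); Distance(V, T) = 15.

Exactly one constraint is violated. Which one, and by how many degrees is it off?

Perpendicular(QV, VT) — off by 6.80°.

E = (0.00, 0.00) ✓; EQ at -30.60° ✓; |EQ| = 31.40 ✓; ∠EQV = 96.70° ✓; |QV| = 25.70 ✓; ∠(QV, VT) = 83.20° ✗; |VT| = 15.00 ✓.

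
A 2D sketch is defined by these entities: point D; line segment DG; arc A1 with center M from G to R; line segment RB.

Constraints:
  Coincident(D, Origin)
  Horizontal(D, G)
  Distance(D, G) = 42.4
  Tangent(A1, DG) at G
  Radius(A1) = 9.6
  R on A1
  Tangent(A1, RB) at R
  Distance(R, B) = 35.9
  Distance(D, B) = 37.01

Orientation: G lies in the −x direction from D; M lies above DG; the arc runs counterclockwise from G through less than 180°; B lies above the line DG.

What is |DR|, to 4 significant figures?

34.69

D is at the origin; D and G share the same y with |DG| = 42.4 and G on the −x side, so G = (-42.40, 0.000). Tangency of A1 to DG means the radius MG is perpendicular to DG, so M = G + (0, 9.6) = (-42.40, 9.600). Since MR ⟂ RB (tangency), |MB| = √(9.6² + 35.9²) = 37.16 regardless of where R sits on A1. So B lies on both circle(D, 37.01) and circle(M, 37.16); the above-DG intersection is B = (-14.44, 34.08). R is the foot of the tangent from B: R = (-34.43, 4.255).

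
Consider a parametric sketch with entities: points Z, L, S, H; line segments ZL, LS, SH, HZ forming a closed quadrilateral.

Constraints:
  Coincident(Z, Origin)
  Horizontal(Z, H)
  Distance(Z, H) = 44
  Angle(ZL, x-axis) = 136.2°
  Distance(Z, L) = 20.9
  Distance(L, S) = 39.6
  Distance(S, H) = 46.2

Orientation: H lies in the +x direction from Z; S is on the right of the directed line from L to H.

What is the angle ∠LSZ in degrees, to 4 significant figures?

19.23°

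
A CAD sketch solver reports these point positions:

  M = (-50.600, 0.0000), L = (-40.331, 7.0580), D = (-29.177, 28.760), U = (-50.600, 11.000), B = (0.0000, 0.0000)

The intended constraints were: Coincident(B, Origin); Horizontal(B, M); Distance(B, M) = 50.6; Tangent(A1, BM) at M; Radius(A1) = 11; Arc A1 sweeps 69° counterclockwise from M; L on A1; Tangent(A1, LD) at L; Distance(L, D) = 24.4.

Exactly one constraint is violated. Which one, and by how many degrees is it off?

Tangent(A1, LD) at L — off by 6.20°.

B = (0.00, 0.00) ✓; B.y = 0.00, M.y = 0.00 ✓; |BM| = 50.60 ✓; ∠(UM, MB) = 90.00° ✓; |UM| = 11.00 ✓; bearing(U→L) − bearing(U→M) = 69.00° ✓; |UL| = 11.00 ✓; ∠(UL, LD) = 96.20° ✗; |LD| = 24.40 ✓.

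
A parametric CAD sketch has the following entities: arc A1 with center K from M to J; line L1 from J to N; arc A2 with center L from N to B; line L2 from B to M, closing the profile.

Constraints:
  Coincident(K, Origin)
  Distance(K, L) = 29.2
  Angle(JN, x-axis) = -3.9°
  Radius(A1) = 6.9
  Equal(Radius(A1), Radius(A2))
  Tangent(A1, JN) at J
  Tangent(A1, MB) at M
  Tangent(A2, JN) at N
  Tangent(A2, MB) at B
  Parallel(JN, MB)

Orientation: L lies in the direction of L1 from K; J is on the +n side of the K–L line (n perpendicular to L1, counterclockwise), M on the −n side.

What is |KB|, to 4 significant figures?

30.00

The slot axis is L1's direction at -3.9°, so u = (cos -3.9°, sin -3.9°) = (0.9977, -0.06802) and n = (−sin -3.9°, cos -3.9°) = (0.06802, 0.9977). K is at the origin and L lies 29.2 along u from K, so L = 29.2·u = (29.13, -1.986). Tangency of A1 to both parallel lines with radius 6.9 puts J and M at K ± 6.9·n: J = (0.4693, 6.884), M = (-0.4693, -6.884). Equal radii place N and B the same way about L: N = L + 6.9·n = (29.60, 4.898), B = L − 6.9·n = (28.66, -8.870). Then |KB| = |B − K| = 30.00.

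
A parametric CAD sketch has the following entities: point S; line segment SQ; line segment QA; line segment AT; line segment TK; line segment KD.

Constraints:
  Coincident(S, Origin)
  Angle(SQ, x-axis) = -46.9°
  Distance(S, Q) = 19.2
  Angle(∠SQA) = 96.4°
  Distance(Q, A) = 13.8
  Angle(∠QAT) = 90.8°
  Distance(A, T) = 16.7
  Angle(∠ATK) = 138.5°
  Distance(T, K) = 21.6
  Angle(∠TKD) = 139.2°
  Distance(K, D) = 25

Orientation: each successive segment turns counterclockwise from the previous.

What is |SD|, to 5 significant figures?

28.729

S is at the origin; SQ runs at -46.9° with length 19.2, so Q = (13.119, -14.019). ∠SQA = 96.4° gives QA at 36.700° from the x-axis; with |QA| = 13.8, A = (24.183, -5.7719). ∠QAT = 90.8° gives AT at 125.90° from the x-axis; with |AT| = 16.7, T = (14.391, 7.7558). ∠ATK = 138.5° gives TK at 167.40° from the x-axis; with |TK| = 21.6, K = (-6.6889, 12.468). ∠TKD = 139.2° gives KD at -151.80° from the x-axis; with |KD| = 25.0, D = (-28.721, 0.65393). Then |SD| = |D − S| = 28.729.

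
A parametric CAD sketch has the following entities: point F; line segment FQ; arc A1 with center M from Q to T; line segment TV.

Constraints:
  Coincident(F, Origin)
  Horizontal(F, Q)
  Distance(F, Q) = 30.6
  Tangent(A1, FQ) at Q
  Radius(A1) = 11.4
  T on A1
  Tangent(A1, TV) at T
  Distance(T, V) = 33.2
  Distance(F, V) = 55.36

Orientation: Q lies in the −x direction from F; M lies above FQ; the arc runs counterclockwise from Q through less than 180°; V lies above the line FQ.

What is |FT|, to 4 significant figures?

24.77

F is at the origin; FQ is horizontal with |FQ| = 30.6 and Q on the −x side, so Q = (-30.60, 0.000). The tangent condition forces MQ to be normal to FQ, so M = Q + (0, 11.4) = (-30.60, 11.40). Since MT ⟂ TV (tangency), |MV| = √(11.4² + 33.2²) = 35.10 regardless of where T sits on A1. So V lies on both circle(F, 55.36) and circle(M, 35.10); the above-FQ intersection is V = (-30.04, 46.50). T is the foot of the tangent from V: T = (-19.76, 14.93).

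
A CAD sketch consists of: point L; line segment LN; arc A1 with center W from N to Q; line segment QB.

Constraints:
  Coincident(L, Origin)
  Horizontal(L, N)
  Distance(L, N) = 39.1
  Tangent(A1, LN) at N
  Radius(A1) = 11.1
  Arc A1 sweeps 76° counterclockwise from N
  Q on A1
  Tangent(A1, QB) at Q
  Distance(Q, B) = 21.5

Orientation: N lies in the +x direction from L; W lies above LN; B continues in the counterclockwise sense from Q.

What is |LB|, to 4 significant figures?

62.37

On A1, N sits at bearing -90° from W; a 76° counterclockwise sweep puts Q at bearing -14°, so Q = W + 11.1·(cos -14°, sin -14°) = (49.87, 8.415). Since A1 is tangent to QB there, WQ ⟂ QB, so QB runs along (−sin -14°, cos -14°); with |QB| = 21.5, B = (55.07, 29.28). Then |LB| = |B − L| = 62.37.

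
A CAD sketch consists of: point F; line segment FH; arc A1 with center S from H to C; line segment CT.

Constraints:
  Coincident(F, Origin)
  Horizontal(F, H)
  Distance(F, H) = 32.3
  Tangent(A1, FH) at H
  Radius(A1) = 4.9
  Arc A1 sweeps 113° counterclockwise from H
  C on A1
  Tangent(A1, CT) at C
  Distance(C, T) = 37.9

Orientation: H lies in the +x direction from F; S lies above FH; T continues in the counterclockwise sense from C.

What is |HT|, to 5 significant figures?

42.954

F is at the origin; F and H share the same y with |FH| = 32.3 and H on the +x side, so H = (32.300, 0.0000). The tangent condition forces SH to be normal to FH, so S = H + (0, 4.9) = (32.300, 4.9000). On A1, H sits at bearing -90° from S; a 113° counterclockwise sweep puts C at bearing 23°, so C = S + 4.9·(cos 23°, sin 23°) = (36.810, 6.8146). The tangent condition forces SC to be normal to CT, so CT runs along (−sin 23°, cos 23°); with |CT| = 37.9, T = (22.002, 41.702). Then |HT| = |T − H| = 42.954.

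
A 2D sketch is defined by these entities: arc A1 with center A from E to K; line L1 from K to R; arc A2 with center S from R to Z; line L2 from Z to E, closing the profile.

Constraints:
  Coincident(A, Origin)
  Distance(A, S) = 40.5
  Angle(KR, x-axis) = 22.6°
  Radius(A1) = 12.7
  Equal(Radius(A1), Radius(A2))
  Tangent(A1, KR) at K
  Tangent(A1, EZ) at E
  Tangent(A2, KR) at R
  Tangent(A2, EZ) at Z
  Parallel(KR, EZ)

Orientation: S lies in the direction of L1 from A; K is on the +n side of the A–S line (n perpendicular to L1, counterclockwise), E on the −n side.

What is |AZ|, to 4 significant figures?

42.44

The slot axis is L1's direction at 22.6°, so u = (cos 22.6°, sin 22.6°) = (0.9232, 0.3843) and n = (−sin 22.6°, cos 22.6°) = (-0.3843, 0.9232). A is at the origin and S lies 40.5 along u from A, so S = 40.5·u = (37.39, 15.56). Tangency of A1 to both parallel lines with radius 12.7 puts K and E at A ± 12.7·n: K = (-4.881, 11.72), E = (4.881, -11.72). Equal radii place R and Z the same way about S: R = S + 12.7·n = (32.51, 27.29), Z = S − 12.7·n = (42.27, 3.839). Then |AZ| = |Z − A| = 42.44.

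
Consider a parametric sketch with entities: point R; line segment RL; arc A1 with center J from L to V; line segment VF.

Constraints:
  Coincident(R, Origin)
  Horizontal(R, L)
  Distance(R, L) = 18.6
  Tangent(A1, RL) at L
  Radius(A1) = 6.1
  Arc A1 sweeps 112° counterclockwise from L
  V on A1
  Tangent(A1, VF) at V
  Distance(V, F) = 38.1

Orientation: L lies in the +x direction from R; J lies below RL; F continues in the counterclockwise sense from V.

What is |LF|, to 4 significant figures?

44.55

On A1, L sits at bearing 90° from J; a 112° counterclockwise sweep puts V at bearing 202°, so V = J + 6.1·(cos 202°, sin 202°) = (12.94, -8.385). The tangent condition forces JV to be normal to VF, so VF runs along (−sin 202°, cos 202°); with |VF| = 38.1, F = (27.22, -43.71). Then |LF| = |F − L| = 44.55.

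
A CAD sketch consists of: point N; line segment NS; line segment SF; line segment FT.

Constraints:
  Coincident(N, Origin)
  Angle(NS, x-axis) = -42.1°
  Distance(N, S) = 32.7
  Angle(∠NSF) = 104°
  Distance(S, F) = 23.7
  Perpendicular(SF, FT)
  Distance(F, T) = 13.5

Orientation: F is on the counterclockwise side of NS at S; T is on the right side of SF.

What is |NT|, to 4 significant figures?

55.18

N is at the origin; NS runs at -42.1° with length 32.7, so S = 32.7·(cos -42.1°, sin -42.1°) = (24.26, -21.92). ∠NSF = 104.0°, so SF runs at -42.1° + (180° − 104.0°) = 33.90° from the x-axis; with |SF| = 23.7, F = S + 23.7·(cos 33.90°, sin 33.90°) = (43.93, -8.704). SF ⟂ FT; with |FT| = 13.5 on the right of SF, T = F + 13.5·(0.5577, -0.8300) = (51.46, -19.91). Then |NT| = |T − N| = 55.18.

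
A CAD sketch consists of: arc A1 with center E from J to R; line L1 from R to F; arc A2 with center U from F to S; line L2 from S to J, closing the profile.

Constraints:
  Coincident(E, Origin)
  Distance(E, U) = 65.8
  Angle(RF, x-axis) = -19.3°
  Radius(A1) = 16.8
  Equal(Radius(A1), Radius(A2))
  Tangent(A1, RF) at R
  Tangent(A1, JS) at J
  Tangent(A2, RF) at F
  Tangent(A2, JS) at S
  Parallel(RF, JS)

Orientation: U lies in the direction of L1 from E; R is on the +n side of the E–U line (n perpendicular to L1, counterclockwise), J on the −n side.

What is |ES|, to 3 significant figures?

67.9

The slot axis is L1's direction at -19.3°, so u = (cos -19.3°, sin -19.3°) = (0.944, -0.331) and n = (−sin -19.3°, cos -19.3°) = (0.331, 0.944). E is at the origin and U lies 65.8 along u from E, so U = 65.8·u = (62.1, -21.7). Tangency of A1 to both parallel lines with radius 16.8 puts R and J at E ± 16.8·n: R = (5.55, 15.9), J = (-5.55, -15.9). Equal radii place F and S the same way about U: F = U + 16.8·n = (67.7, -5.89), S = U − 16.8·n = (56.5, -37.6). Then |ES| = |S − E| = 67.9.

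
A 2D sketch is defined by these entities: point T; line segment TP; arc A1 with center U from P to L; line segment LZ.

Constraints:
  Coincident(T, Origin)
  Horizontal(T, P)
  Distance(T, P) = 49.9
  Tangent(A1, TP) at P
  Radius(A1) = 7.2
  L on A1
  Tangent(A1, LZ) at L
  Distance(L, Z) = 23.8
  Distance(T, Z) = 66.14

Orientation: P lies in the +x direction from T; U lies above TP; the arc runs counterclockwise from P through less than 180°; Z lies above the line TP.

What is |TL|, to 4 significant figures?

57.48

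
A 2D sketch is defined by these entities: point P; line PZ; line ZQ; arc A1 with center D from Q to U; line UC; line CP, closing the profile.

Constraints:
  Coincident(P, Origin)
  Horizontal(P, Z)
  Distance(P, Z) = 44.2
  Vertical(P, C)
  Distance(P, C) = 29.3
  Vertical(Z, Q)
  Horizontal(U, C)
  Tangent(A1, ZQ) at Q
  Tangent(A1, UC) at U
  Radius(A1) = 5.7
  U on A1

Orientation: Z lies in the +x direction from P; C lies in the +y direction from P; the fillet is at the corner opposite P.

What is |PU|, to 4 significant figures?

48.38

P is at the origin; PZ is horizontal with |PZ| = 44.2 and Z on the +x side, so Z = (44.20, 0.000). P and C share the same x with |PC| = 29.3 and C on the +y side, so C = (0.000, 29.30). The virtual corner opposite P is at (44.20, 29.30). Since A1 is tangent to ZQ there, DQ ⟂ ZQ and tangency of A1 to UC means the radius DU is perpendicular to UC, with radius 5.7, so the center D sits 5.7 in from both sides at D = (38.50, 23.60). That places the tangent points at Q = (44.20, 23.60) on ZQ and U = (38.50, 29.30) on UC. Then |PU| = |U − P| = 48.38.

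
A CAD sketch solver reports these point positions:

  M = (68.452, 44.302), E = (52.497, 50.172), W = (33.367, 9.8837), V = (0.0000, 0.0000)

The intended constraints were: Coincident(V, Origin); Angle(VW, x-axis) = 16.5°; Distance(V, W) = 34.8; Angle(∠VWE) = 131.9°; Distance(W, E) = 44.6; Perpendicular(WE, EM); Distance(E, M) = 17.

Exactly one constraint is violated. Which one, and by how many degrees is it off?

Perpendicular(WE, EM) — off by 5.20°.

V = (0.00, 0.00) ✓; VW at 16.50° ✓; |VW| = 34.80 ✓; ∠VWE = 131.9° ✓; |WE| = 44.60 ✓; ∠(WE, EM) = 84.80° ✗; |EM| = 17.00 ✓.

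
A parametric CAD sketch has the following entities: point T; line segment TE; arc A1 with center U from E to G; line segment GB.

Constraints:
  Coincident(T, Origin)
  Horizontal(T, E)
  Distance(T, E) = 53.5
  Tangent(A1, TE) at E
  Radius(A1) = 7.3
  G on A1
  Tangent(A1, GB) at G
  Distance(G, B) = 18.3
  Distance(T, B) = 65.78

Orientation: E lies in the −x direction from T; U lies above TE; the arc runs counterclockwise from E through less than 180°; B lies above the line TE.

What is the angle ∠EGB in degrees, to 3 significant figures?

114°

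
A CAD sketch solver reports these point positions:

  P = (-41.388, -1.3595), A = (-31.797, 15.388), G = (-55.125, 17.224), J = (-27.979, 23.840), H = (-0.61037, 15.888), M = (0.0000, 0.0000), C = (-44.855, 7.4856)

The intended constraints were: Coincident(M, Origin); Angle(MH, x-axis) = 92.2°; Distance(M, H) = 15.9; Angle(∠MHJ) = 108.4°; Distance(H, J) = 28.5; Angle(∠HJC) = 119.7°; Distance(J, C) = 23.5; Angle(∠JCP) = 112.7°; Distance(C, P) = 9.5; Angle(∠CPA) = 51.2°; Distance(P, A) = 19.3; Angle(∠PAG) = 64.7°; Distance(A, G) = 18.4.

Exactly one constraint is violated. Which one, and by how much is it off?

Distance(A, G) = 18.4 — off by 5.00.

M = (0.00, 0.00) ✓; MH at 92.20° ✓; |MH| = 15.90 ✓; ∠MHJ = 108.4° ✓; |HJ| = 28.50 ✓; ∠HJC = 119.7° ✓; |JC| = 23.50 ✓; ∠JCP = 112.7° ✓; |CP| = 9.500 ✓; ∠CPA = 51.20° ✓; |PA| = 19.30 ✓; ∠PAG = 64.70° ✓; |AG| = 23.40 ✗.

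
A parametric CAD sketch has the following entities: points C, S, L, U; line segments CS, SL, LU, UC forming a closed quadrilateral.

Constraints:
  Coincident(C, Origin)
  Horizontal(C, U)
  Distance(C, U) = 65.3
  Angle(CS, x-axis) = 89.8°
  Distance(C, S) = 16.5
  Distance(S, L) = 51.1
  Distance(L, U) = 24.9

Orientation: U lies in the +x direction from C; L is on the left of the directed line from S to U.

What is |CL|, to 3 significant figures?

54.9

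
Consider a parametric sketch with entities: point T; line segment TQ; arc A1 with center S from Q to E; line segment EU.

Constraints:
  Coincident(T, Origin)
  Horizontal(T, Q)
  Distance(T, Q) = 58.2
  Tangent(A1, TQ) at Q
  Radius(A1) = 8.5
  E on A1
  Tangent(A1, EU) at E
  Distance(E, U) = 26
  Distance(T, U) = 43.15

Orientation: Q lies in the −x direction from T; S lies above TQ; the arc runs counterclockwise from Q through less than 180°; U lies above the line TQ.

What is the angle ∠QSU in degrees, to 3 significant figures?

125°

Checks: |SE| = 8.500 ✓; ∠(SE, EU) = 90.00° ✓; |EU| = 26.00 ✓; |TU| = 43.15 ✓.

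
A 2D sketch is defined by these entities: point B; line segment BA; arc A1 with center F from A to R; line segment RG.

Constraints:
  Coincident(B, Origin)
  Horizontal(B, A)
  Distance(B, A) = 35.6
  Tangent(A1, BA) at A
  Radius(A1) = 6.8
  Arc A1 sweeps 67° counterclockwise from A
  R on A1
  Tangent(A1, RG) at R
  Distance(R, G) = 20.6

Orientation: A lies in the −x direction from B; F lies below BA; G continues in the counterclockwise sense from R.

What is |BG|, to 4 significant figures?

55.00

B is at the origin; BA is horizontal with |BA| = 35.6 and A on the −x side, so A = (-35.60, 0.000). A1 meets BA tangentially, so FA is at right angles to BA, so F = A + (0, -6.8) = (-35.60, -6.800). On A1, A sits at bearing 90° from F; a 67° counterclockwise sweep puts R at bearing 157°, so R = F + 6.8·(cos 157°, sin 157°) = (-41.86, -4.143). A1 meets RG tangentially, so FR is at right angles to RG, so RG runs along (−sin 157°, cos 157°); with |RG| = 20.6, G = (-49.91, -23.11). Then |BG| = |G − B| = 55.00.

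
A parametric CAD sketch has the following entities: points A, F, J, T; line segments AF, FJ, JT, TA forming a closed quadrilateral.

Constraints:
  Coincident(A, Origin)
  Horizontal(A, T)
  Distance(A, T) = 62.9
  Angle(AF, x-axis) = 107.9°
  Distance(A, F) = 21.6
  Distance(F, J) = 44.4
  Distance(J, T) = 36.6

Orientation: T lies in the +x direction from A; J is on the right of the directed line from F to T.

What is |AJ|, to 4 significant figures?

28.42

A is at the origin; A and T share the same y with |AT| = 62.9 and T in +x, so T = (62.9, 0). AF runs at 107.9° with |AF| = 21.6, so F = (-6.639, 20.55). J is determined by |FJ| = 44.4 and |JT| = 36.6 together: it lies at the intersection of circle(F, 44.4) and circle(T, 36.6). With |FT| = 72.51, the foot of the radical line on FT is 40.61 from F and the perpendicular offset is √(44.4² − 40.61²) = 17.94. Taking the right-of-FT solution: J = (27.22, -8.165).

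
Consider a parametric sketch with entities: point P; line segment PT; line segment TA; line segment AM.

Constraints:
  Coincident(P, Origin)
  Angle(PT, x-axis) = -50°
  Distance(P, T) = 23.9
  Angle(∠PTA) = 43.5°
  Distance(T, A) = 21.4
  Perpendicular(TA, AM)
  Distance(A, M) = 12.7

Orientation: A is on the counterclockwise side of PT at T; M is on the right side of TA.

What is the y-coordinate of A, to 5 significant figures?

3.0516

P is at the origin; PT runs at -50.0° with length 23.9, so T = 23.9·(cos -50.0°, sin -50.0°) = (15.363, -18.308). ∠PTA = 43.5°, so TA runs at -50.0° + (180° − 43.5°) = 86.500° from the x-axis; with |TA| = 21.4, A = T + 21.4·(cos 86.500°, sin 86.500°) = (16.669, 3.0516). So A.y = 3.0516.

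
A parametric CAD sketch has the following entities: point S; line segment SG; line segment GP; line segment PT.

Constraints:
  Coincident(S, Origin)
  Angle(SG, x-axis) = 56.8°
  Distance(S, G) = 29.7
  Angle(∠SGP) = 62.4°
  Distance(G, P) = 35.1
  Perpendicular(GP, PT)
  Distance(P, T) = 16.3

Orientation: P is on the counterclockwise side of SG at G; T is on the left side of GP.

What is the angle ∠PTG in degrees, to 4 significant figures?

65.09°

∠SGP = 62.4°, so GP runs at 56.8° + (180° − 62.4°) = 174.4° from the x-axis; with |GP| = 35.1, P = G + 35.1·(cos 174.4°, sin 174.4°) = (-18.67, 28.28). The perpendicularity gives PT at right angles to GP; with |PT| = 16.3 on the left of GP, T = P + 16.3·(-0.09758, -0.9952) = (-20.26, 12.05). Then cos ∠PTG = TP·TG / (|TP||TG|), giving 65.09°.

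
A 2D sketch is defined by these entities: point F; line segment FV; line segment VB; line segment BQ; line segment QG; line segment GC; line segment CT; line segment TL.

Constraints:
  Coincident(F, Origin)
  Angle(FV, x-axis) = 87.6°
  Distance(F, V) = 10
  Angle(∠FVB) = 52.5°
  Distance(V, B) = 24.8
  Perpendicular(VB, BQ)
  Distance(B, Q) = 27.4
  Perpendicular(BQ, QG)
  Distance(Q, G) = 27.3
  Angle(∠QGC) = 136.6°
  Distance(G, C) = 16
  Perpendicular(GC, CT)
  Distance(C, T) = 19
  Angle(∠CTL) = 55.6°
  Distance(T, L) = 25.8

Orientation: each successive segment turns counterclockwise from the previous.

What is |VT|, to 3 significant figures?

2.81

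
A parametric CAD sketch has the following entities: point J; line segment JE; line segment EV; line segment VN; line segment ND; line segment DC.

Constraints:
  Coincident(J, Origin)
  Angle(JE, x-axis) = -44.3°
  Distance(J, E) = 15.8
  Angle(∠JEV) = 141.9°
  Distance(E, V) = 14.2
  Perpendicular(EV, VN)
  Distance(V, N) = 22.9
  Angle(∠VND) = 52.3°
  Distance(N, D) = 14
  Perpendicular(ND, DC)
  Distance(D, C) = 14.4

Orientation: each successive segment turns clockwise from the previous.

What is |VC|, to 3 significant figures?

3.72

J is at the origin; JE runs at -44.3° with length 15.8, so E = (11.3, -11.0). ∠JEV = 141.9° gives EV at -82.4° from the x-axis; with |EV| = 14.2, V = (13.2, -25.1). EV ⟂ VN, so VN runs at -172°; with |VN| = 22.9, N = (-9.51, -28.1). ∠VND = 52.3° gives ND at 59.9° from the x-axis; with |ND| = 14.0, D = (-2.49, -16.0). ND is perpendicular to DC, so DC runs at -30.1°; with |DC| = 14.4, C = (9.97, -23.2). Then |VC| = |C − V| = 3.72.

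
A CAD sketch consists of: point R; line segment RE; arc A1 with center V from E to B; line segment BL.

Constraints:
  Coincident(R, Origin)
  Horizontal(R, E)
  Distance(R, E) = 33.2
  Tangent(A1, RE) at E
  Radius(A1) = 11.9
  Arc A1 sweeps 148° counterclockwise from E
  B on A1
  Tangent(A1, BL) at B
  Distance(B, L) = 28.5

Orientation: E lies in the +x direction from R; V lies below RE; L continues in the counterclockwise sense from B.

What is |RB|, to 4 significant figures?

34.74

R is at the origin; R and E share the same y with |RE| = 33.2 and E on the +x side, so E = (33.20, 0.000). A1 meets RE tangentially, so VE is at right angles to RE, so V = E + (0, -11.9) = (33.20, -11.90). On A1, E sits at bearing 90° from V; a 148° counterclockwise sweep puts B at bearing 238°, so B = V + 11.9·(cos 238°, sin 238°) = (26.89, -21.99). Then |RB| = |B − R| = 34.74.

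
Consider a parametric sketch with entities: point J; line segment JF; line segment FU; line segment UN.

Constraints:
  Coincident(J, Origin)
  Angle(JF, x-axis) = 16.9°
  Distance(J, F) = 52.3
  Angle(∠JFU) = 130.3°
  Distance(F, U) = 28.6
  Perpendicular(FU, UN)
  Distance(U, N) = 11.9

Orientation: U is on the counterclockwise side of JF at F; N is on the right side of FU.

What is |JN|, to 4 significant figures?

81.11

J is at the origin; JF runs at 16.9° with length 52.3, so F = 52.3·(cos 16.9°, sin 16.9°) = (50.04, 15.20). ∠JFU = 130.3°, so FU runs at 16.9° + (180° − 130.3°) = 66.60° from the x-axis; with |FU| = 28.6, U = F + 28.6·(cos 66.60°, sin 66.60°) = (61.40, 41.45). FU ⟂ UN; with |UN| = 11.9 on the right of FU, N = U + 11.9·(0.9178, -0.3971) = (72.32, 36.73). Then |JN| = |N − J| = 81.11.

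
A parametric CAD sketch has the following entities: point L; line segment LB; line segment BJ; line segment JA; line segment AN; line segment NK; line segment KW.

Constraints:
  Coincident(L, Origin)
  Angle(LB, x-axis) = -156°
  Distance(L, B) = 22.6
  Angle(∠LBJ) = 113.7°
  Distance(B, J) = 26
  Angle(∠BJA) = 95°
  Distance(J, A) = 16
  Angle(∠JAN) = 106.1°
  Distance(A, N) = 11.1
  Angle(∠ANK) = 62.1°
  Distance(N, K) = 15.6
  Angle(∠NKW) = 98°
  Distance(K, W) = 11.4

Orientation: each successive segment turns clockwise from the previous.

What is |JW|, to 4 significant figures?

6.003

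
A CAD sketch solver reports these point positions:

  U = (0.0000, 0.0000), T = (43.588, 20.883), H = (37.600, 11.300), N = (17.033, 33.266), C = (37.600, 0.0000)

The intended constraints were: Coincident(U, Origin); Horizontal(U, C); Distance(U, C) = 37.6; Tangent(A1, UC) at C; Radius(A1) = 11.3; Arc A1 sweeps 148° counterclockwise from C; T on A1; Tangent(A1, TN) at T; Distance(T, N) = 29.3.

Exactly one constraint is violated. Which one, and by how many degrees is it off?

Tangent(A1, TN) at T — off by 7.00°.

U = (0.00, 0.00) ✓; U.y = 0.00, C.y = 0.00 ✓; |UC| = 37.60 ✓; ∠(HC, CU) = 90.00° ✓; |HC| = 11.30 ✓; bearing(H→T) − bearing(H→C) = 148.0° ✓; |HT| = 11.30 ✓; ∠(HT, TN) = 83.00° ✗; |TN| = 29.30 ✓.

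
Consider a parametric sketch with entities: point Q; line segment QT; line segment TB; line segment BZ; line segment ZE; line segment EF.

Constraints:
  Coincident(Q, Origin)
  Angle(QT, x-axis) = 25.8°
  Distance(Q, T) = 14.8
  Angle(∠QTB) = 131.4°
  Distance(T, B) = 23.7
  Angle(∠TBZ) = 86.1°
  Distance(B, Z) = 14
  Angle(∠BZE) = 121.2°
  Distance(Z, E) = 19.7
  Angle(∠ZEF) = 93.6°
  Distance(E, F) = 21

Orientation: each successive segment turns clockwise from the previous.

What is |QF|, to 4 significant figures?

7.447

Q is at the origin; QT runs at 25.8° with length 14.8, so T = (13.32, 6.441). ∠QTB = 131.4° gives TB at -22.80° from the x-axis; with |TB| = 23.7, B = (35.17, -2.743). ∠TBZ = 86.1° gives BZ at -116.7° from the x-axis; with |BZ| = 14.0, Z = (28.88, -15.25). ∠BZE = 121.2° gives ZE at -175.5° from the x-axis; with |ZE| = 19.7, E = (9.243, -16.80). ∠ZEF = 93.6° gives EF at 98.10° from the x-axis; with |EF| = 21.0, F = (6.284, 3.995). Then |QF| = |F − Q| = 7.447.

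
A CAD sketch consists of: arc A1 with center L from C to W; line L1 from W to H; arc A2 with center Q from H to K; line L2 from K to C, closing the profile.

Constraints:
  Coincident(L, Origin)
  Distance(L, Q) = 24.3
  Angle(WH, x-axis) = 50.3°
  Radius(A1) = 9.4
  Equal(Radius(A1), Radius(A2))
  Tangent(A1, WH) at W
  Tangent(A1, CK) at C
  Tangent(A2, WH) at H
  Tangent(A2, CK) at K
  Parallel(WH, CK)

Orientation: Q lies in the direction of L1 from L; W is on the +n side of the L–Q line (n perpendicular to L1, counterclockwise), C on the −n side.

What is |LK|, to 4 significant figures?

26.05

Tangency of A1 to both parallel lines with radius 9.4 puts W and C at L ± 9.4·n: W = (-7.232, 6.004), C = (7.232, -6.004). Equal radii place H and K the same way about Q: H = Q + 9.4·n = (8.290, 24.70), K = Q − 9.4·n = (22.75, 12.69). Then |LK| = |K − L| = 26.05.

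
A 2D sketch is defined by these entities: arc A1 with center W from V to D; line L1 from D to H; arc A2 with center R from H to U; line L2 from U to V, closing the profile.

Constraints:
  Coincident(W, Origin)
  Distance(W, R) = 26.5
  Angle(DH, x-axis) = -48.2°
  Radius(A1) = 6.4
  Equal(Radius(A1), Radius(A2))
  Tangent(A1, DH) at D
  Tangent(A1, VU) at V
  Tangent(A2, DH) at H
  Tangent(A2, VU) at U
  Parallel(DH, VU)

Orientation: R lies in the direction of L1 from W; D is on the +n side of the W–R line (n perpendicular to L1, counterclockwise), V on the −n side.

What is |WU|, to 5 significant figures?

27.262

The slot axis is L1's direction at -48.2°, so u = (cos -48.2°, sin -48.2°) = (0.66653, -0.74548) and n = (−sin -48.2°, cos -48.2°) = (0.74548, 0.66653). W is at the origin and R lies 26.5 along u from W, so R = 26.5·u = (17.663, -19.755). Tangency of A1 to both parallel lines with radius 6.4 puts D and V at W ± 6.4·n: D = (4.7710, 4.2658), V = (-4.7710, -4.2658). Equal radii place H and U the same way about R: H = R + 6.4·n = (22.434, -15.489), U = R − 6.4·n = (12.892, -24.021). Then |WU| = |U − W| = 27.262.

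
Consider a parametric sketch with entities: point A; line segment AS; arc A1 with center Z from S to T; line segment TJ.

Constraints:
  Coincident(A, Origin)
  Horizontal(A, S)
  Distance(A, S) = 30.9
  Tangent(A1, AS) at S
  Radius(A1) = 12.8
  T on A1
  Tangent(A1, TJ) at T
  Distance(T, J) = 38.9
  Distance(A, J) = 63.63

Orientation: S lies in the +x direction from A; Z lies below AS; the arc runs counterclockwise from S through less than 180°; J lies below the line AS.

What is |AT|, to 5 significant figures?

26.109

Checks: ∠(ZS, SA) = 90.00° ✓; |ZT| = 12.80 ✓; ∠(ZT, TJ) = 90.00° ✓; |TJ| = 38.90 ✓; |AJ| = 63.63 ✓.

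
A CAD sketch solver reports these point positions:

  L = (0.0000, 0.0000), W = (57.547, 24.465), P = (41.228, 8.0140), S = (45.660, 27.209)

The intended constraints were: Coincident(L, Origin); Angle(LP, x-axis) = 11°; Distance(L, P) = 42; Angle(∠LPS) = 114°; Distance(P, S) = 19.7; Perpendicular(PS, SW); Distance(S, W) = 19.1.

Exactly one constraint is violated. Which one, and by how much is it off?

Distance(S, W) = 19.1 — off by 6.90.

L = (0.00, 0.00) ✓; LP at 11.00° ✓; |LP| = 42.00 ✓; ∠LPS = 114.0° ✓; |PS| = 19.70 ✓; ∠(PS, SW) = 90.00° ✓; |SW| = 12.20 ✗.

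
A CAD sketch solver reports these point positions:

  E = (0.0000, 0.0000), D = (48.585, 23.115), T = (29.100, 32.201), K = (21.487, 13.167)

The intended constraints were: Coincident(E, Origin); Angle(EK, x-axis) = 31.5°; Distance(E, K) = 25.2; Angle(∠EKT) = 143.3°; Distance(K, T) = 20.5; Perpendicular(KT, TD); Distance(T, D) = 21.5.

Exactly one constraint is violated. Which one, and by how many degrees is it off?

Perpendicular(KT, TD) — off by 3.20°.

E = (0.00, 0.00) ✓; EK at 31.50° ✓; |EK| = 25.20 ✓; ∠EKT = 143.3° ✓; |KT| = 20.50 ✓; ∠(KT, TD) = 93.20° ✗; |TD| = 21.50 ✓.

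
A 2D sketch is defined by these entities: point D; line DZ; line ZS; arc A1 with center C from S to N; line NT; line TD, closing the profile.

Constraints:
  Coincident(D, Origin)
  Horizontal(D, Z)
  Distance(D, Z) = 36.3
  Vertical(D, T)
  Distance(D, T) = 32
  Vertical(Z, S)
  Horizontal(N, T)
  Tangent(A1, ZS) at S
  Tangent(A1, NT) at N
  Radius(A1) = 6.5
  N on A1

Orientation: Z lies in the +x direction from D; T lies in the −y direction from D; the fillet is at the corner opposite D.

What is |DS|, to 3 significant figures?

44.4

D is at the origin; DZ is horizontal with |DZ| = 36.3 and Z on the +x side, so Z = (36.3, 0.00). D and T share the same x with |DT| = 32.0 and T on the −y side, so T = (0.00, -32.0). The virtual corner opposite D is at (36.3, -32.0). Since A1 is tangent to ZS there, CS ⟂ ZS and since A1 is tangent to NT there, CN ⟂ NT, with radius 6.5, so the center C sits 6.5 in from both sides at C = (29.8, -25.5). That places the tangent points at S = (36.3, -25.5) on ZS and N = (29.8, -32.0) on NT. Then |DS| = |S − D| = 44.4.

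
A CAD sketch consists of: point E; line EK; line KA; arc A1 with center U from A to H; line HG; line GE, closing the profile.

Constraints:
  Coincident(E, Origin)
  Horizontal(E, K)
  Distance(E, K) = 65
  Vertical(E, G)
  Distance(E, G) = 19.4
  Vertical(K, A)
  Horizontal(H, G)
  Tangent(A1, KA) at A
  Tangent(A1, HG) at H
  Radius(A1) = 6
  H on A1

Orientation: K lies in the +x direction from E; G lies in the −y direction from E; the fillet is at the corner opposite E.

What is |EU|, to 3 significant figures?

60.5

E is at the origin; E and K share the same y with |EK| = 65.0 and K on the +x side, so K = (65.0, 0.00). EG is vertical with |EG| = 19.4 and G on the −y side, so G = (0.00, -19.4). The virtual corner opposite E is at (65.0, -19.4). Tangency of A1 to KA means the radius UA is perpendicular to KA and A1 meets HG tangentially, so UH is at right angles to HG, with radius 6.0, so the center U sits 6.0 in from both sides at U = (59.0, -13.4). Then |EU| = |U − E| = 60.5.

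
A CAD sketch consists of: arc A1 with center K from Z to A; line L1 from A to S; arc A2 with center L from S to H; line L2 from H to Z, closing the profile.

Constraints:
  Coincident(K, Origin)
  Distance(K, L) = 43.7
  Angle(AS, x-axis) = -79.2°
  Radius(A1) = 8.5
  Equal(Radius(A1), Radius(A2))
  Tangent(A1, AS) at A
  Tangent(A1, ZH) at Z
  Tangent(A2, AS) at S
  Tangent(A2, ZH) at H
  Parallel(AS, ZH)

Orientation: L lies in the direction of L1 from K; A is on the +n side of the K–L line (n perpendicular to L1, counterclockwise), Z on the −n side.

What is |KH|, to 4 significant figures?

44.52

The slot axis is L1's direction at -79.2°, so u = (cos -79.2°, sin -79.2°) = (0.1874, -0.9823) and n = (−sin -79.2°, cos -79.2°) = (0.9823, 0.1874). K is at the origin and L lies 43.7 along u from K, so L = 43.7·u = (8.189, -42.93). Tangency of A1 to both parallel lines with radius 8.5 puts A and Z at K ± 8.5·n: A = (8.349, 1.593), Z = (-8.349, -1.593). Equal radii place S and H the same way about L: S = L + 8.5·n = (16.54, -41.33), H = L − 8.5·n = (-0.1609, -44.52). Then |KH| = |H − K| = 44.52.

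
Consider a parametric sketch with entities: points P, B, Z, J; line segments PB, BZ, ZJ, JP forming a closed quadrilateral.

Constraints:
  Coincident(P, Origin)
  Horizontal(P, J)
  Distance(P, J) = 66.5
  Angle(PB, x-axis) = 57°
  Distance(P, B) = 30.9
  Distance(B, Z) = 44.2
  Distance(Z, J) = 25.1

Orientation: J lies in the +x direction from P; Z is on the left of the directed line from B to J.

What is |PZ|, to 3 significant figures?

65.7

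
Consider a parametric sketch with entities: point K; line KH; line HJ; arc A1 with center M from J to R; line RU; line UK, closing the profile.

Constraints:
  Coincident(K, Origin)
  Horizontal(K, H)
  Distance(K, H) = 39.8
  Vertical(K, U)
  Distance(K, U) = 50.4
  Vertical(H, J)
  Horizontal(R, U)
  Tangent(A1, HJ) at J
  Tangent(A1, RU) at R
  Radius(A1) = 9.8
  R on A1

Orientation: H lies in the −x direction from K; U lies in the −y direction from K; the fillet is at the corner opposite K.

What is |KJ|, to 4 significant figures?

56.85

The virtual corner opposite K is at (-39.80, -50.40). The tangent condition forces MJ to be normal to HJ and the tangent condition forces MR to be normal to RU, with radius 9.8, so the center M sits 9.8 in from both sides at M = (-30.00, -40.60). That places the tangent points at J = (-39.80, -40.60) on HJ and R = (-30.00, -50.40) on RU. Then |KJ| = |J − K| = 56.85.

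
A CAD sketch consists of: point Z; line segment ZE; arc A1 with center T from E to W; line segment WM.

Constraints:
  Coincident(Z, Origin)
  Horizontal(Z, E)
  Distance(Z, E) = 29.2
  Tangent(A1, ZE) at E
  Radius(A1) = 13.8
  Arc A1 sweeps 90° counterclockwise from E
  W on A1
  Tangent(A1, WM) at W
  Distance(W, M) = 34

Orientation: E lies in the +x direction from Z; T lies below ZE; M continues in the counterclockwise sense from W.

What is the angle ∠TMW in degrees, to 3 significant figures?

22.1°

Z is at the origin; ZE is horizontal with |ZE| = 29.2 and E on the +x side, so E = (29.2, 0.00). Since A1 is tangent to ZE there, TE ⟂ ZE, so T = E + (0, -13.8) = (29.2, -13.8). On A1, E sits at bearing 90° from T; a 90° counterclockwise sweep puts W at bearing 180°, so W = T + 13.8·(cos 180°, sin 180°) = (15.4, -13.8). Tangency of A1 to WM means the radius TW is perpendicular to WM, so WM runs along (−sin 180°, cos 180°); with |WM| = 34.0, M = (15.4, -47.8). Then cos ∠TMW = MT·MW / (|MT||MW|), giving 22.1°.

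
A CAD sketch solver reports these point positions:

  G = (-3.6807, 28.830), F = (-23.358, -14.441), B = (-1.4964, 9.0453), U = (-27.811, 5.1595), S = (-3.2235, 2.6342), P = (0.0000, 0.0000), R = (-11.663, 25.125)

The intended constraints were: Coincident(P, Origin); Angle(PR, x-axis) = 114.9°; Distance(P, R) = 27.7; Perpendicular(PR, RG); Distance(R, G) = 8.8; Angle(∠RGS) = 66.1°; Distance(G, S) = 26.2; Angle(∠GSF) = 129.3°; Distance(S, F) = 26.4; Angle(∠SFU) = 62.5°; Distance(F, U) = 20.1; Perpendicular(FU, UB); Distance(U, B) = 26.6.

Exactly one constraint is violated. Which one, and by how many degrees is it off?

Perpendicular(FU, UB) — off by 4.40°.

P = (0.00, 0.00) ✓; PR at 114.9° ✓; |PR| = 27.70 ✓; ∠(PR, RG) = 90.00° ✓; |RG| = 8.800 ✓; ∠RGS = 66.10° ✓; |GS| = 26.20 ✓; ∠GSF = 129.3° ✓; |SF| = 26.40 ✓; ∠SFU = 62.50° ✓; |FU| = 20.10 ✓; ∠(FU, UB) = 94.40° ✗; |UB| = 26.60 ✓.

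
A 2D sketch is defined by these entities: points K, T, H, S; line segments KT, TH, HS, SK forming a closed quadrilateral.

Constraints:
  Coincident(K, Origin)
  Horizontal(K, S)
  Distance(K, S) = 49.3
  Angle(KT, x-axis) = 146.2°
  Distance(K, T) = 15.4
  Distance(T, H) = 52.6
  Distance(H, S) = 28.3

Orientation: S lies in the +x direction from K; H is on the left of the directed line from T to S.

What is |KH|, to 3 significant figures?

44.9

K is at the origin; K and S share the same y with |KS| = 49.3 and S in +x, so S = (49.3, 0). KT runs at 146.2° with |KT| = 15.4, so T = (-12.8, 8.57). H is determined by |TH| = 52.6 and |HS| = 28.3 together: it lies at the intersection of circle(T, 52.6) and circle(S, 28.3). With |TS| = 62.7, the foot of the radical line on TS is 47.0 from T and the perpendicular offset is √(52.6² − 47.0²) = 23.6. Taking the left-of-TS solution: H = (37.0, 25.5).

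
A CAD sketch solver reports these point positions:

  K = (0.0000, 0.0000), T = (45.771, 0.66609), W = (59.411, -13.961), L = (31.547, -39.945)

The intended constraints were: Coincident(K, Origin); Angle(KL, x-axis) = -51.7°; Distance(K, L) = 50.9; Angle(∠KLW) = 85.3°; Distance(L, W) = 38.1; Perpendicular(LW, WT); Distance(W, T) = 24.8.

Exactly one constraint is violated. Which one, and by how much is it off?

Distance(W, T) = 24.8 — off by 4.80.

K = (0.00, 0.00) ✓; KL at -51.70° ✓; |KL| = 50.90 ✓; ∠KLW = 85.30° ✓; |LW| = 38.10 ✓; ∠(LW, WT) = 90.00° ✓; |WT| = 20.00 ✗.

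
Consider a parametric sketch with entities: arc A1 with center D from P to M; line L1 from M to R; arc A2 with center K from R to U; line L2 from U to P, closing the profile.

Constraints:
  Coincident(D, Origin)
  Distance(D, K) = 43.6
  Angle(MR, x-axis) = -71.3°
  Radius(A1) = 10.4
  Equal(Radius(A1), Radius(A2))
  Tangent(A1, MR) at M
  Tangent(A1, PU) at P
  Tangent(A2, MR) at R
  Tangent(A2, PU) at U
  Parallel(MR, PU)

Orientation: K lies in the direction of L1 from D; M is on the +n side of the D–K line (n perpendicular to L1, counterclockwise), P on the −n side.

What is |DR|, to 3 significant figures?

44.8

The slot axis is L1's direction at -71.3°, so u = (cos -71.3°, sin -71.3°) = (0.321, -0.947) and n = (−sin -71.3°, cos -71.3°) = (0.947, 0.321). D is at the origin and K lies 43.6 along u from D, so K = 43.6·u = (14.0, -41.3). Tangency of A1 to both parallel lines with radius 10.4 puts M and P at D ± 10.4·n: M = (9.85, 3.33), P = (-9.85, -3.33). Equal radii place R and U the same way about K: R = K + 10.4·n = (23.8, -38.0), U = K − 10.4·n = (4.13, -44.6). Then |DR| = |R − D| = 44.8.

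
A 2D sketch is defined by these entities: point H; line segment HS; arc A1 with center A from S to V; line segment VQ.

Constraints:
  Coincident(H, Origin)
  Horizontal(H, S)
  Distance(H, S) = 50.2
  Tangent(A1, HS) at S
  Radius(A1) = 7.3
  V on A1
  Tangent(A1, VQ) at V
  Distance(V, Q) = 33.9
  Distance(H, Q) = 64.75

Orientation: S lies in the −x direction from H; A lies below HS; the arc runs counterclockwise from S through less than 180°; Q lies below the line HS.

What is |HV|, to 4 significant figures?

58.00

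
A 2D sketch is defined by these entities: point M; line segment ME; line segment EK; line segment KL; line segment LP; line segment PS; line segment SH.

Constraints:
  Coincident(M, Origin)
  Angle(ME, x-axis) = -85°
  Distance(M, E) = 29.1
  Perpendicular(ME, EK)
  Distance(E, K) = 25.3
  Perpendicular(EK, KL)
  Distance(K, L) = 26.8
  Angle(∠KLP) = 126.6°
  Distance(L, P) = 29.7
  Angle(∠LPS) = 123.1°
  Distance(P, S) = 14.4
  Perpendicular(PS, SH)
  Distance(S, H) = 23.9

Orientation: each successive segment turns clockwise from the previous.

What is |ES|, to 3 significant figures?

41.3

M is at the origin; ME runs at -85.0° with length 29.1, so E = (2.54, -29.0). The perpendicularity gives EK at right angles to ME, so EK runs at -175°; with |EK| = 25.3, K = (-22.7, -31.2). EK ⟂ KL, so KL runs at 95.0°; with |KL| = 26.8, L = (-25.0, -4.50). ∠KLP = 126.6° gives LP at 41.6° from the x-axis; with |LP| = 29.7, P = (-2.79, 15.2). ∠LPS = 123.1° gives PS at -15.3° from the x-axis; with |PS| = 14.4, S = (11.1, 11.4). Then |ES| = |S − E| = 41.3.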